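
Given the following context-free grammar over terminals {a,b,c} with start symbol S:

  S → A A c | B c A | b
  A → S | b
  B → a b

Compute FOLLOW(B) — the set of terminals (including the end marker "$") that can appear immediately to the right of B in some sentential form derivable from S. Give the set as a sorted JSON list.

FIRST iteration:
round 1:
  A via A→b: +{b}
  B via B→a b: +{a}
  S via S→A A c: +{b}
  S via S→B c A: +{a}
  FIRST[S]={a,b}  FIRST[A]={b}  FIRST[B]={a}
round 2:
  A via A→S: +{a}
  FIRST[S]={a,b}  FIRST[A]={a,b}  FIRST[B]={a}
round 3: (no change)
  FIRST[S]={a,b}  FIRST[A]={a,b}  FIRST[B]={a}

FOLLOW sets:
initialize: $ ∈ FOLLOW(S)
round 1:
  S→A A c: FOLLOW(A) ⊇ FIRST(A) = {a,b}; new: +{a,b}
  S→A A c: FOLLOW(A) ⊇ FIRST(c) = {c}; new: +{c}
  S→B c A: FOLLOW(B) ⊇ FIRST(c) = {c}; new: +{c}
  S→B c A: FOLLOW(A) ⊇ FOLLOW(S) ⊇ {$}; new: +{$}
  S: {$}  A: {$,a,b,c}  B: {c}
round 2:
  A→S: FOLLOW(S) ⊇ FOLLOW(A) ⊇ {$,a,b,c}; new: +{a,b,c}
  S: {$,a,b,c}  A: {$,a,b,c}  B: {c}
round 3: — fixpoint
  S: {$,a,b,c}  A: {$,a,b,c}  B: {c}

FOLLOW(B) = ["c"]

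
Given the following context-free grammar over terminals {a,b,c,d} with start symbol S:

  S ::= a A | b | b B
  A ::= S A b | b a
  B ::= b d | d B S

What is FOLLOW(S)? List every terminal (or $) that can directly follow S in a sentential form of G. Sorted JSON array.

FIRST sets, iterate to fixpoint:
pass 1:
  A via A→b a: +{b}
  B via B→b d: +{b}
  B via B→d B S: +{d}
  S via S→a A: +{a}
  S via S→b: +{b}
  S: {a,b}  A: {b}  B: {b,d}
pass 2:
  A via A→S A b: +{a}
  S: {a,b}  A: {a,b}  B: {b,d}
pass 3: (stable)
  S: {a,b}  A: {a,b}  B: {b,d}

Compute FOLLOW by fixpoint:
FOLLOW(S) := {$}
pass 1:
  A→S A b: FOLLOW(S) ⊇ FIRST(A) = {a,b}; new: +{a,b}
  A→S A b: FOLLOW(A) ⊇ FIRST(b) = {b}; new: +{b}
  B→d B S: FOLLOW(B) ⊇ FIRST(S) = {a,b}; new: +{a,b}
  S→a A: FOLLOW(A) ⊇ FOLLOW(S) ⊇ {$,a,b}; new: +{$,a}
  S→b B: FOLLOW(B) ⊇ FOLLOW(S) ⊇ {$,a,b}; new: +{$}
  FOLLOW(S)={$,a,b}  FOLLOW(A)={$,a,b}  FOLLOW(B)={$,a,b}
pass 2: (stable)
  FOLLOW(S)={$,a,b}  FOLLOW(A)={$,a,b}  FOLLOW(B)={$,a,b}

FOLLOW(S) = ["$", "a", "b"]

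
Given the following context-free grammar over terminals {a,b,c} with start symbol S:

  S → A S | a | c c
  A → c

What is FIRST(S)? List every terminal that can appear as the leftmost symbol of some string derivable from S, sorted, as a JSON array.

FIRST sets, iterate to fixpoint:
[1]
  A via A→c: +{c}
  S via S→A S: +{c}
  S via S→a: +{a}
  FIRST[S]={a,c}  FIRST[A]={c}
[2] — fixpoint
  FIRST[S]={a,c}  FIRST[A]={c}

FIRST(S) = ["a", "c"]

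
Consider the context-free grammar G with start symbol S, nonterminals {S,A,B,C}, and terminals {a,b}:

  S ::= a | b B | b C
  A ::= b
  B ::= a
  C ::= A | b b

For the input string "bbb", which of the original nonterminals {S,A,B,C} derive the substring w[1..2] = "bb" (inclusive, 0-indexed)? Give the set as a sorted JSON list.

Convert to CNF:
  S -> T0 B | T0 C | a
  A -> b
  B -> a
  C -> T0 T0 | b
  T0 -> b

Fill CYK table bottom-up, restricted to cells inside w[1..2]:
  [1..1]={A,C,T0}  "b"  orig:{A,C}
  [2..2]={A,C,T0}  "b"  orig:{A,C}
  [1..2]={C,S}  "bb"

Original NTs in T[1,2] deriving "bb": ["C", "S"]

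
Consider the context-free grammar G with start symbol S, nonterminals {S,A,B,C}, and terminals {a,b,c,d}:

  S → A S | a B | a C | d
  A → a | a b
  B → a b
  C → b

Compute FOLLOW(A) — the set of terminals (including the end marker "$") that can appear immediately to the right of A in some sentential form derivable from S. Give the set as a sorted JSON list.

Compute FIRST by fixpoint:
[1]
  A via A→a: +{a}
  B via B→a b: +{a}
  C via C→b: +{b}
  S via S→A S: +{a}
  S via S→d: +{d}
  FIRST(S)={a,d}  FIRST(A)={a}  FIRST(B)={a}  FIRST(C)={b}
[2] (no change)
  FIRST(S)={a,d}  FIRST(A)={a}  FIRST(B)={a}  FIRST(C)={b}

FOLLOW iteration:
FOLLOW(S) := {$}
round 1:
  S→A S: FOLLOW(A) ⊇ FIRST(S) = {a,d}; new: +{a,d}
  S→a B: FOLLOW(B) ⊇ FOLLOW(S) ⊇ {$}; new: +{$}
  S→a C: FOLLOW(C) ⊇ FOLLOW(S) ⊇ {$}; new: +{$}
  FOLLOW(S)={$}  FOLLOW(A)={a,d}  FOLLOW(B)={$}  FOLLOW(C)={$}
round 2: (no change)
  FOLLOW(S)={$}  FOLLOW(A)={a,d}  FOLLOW(B)={$}  FOLLOW(C)={$}

FOLLOW(A) = ["a", "d"]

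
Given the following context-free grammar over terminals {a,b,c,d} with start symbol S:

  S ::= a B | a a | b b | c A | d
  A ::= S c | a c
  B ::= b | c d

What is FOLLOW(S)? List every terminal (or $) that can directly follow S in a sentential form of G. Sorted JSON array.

FIRST iteration:
round 1:
  A via A→a c: +{a}
  B via B→b: +{b}
  B via B→c d: +{c}
  S via S→a B: +{a}
  S via S→b b: +{b}
  S via S→c A: +{c}
  S via S→d: +{d}
  FIRST[S]={a,b,c,d}  FIRST[A]={a}  FIRST[B]={b,c}
round 2:
  A via A→S c: +{b,c,d}
  FIRST[S]={a,b,c,d}  FIRST[A]={a,b,c,d}  FIRST[B]={b,c}
round 3: (stable)
  FIRST[S]={a,b,c,d}  FIRST[A]={a,b,c,d}  FIRST[B]={b,c}

FOLLOW iteration:
seed FOLLOW(S) with $
round 1:
  A→S c: FOLLOW(S) ⊇ FIRST(c) = {c}; new: +{c}
  S→a B: FOLLOW(B) ⊇ FOLLOW(S) ⊇ {$,c}; new: +{$,c}
  S→c A: FOLLOW(A) ⊇ FOLLOW(S) ⊇ {$,c}; new: +{$,c}
  S: {$,c}  A: {$,c}  B: {$,c}
round 2: — fixpoint
  S: {$,c}  A: {$,c}  B: {$,c}

FOLLOW(S) = ["$", "c"]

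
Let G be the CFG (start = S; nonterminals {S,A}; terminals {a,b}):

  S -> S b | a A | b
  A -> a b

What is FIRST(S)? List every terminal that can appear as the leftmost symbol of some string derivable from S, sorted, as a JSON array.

FIRST iteration:
round 1:
  A via A→a b: +{a}
  S via S→a A: +{a}
  S via S→b: +{b}
  FIRST(S)={a,b}  FIRST(A)={a}
round 2: done
  FIRST(S)={a,b}  FIRST(A)={a}

FIRST(S) = ["a", "b"]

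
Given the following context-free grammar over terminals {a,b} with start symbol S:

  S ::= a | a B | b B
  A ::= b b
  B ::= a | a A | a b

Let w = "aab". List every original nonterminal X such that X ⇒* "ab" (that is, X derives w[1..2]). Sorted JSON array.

Convert to CNF:
  S -> T0 B | T1 B | a
  A -> T0 T0
  B -> T1 A | T1 T0 | a
  T0 -> b
  T1 -> a

CYK table (by increasing span) — only the sub-triangle for w[1..2]:
  cell(1,1) a: {B,S,T1}  orig:{B,S}
  cell(2,2) b: {T0}  orig:{}
  cell(1,2) ab: {B}

Original NTs in T[1,2] deriving "ab": ["B"]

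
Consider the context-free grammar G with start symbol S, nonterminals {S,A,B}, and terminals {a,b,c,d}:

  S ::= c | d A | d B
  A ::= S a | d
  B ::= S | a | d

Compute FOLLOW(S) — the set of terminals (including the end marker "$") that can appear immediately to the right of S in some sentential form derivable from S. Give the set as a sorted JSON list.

FIRST iteration:
pass 1:
  A via A→d: +{d}
  B via B→a: +{a}
  B via B→d: +{d}
  S via S→c: +{c}
  S via S→d A: +{d}
  S: {c,d}  A: {d}  B: {a,d}
pass 2:
  A via A→S a: +{c}
  B via B→S: +{c}
  S: {c,d}  A: {c,d}  B: {a,c,d}
pass 3: done
  S: {c,d}  A: {c,d}  B: {a,c,d}

Compute FOLLOW by fixpoint:
FOLLOW(S) := {$}
iter 1:
  A→S a: FOLLOW(S) ⊇ FIRST(a) = {a}; new: +{a}
  S→d A: FOLLOW(A) ⊇ FOLLOW(S) ⊇ {$,a}; new: +{$,a}
  S→d B: FOLLOW(B) ⊇ FOLLOW(S) ⊇ {$,a}; new: +{$,a}
  S: {$,a}  A: {$,a}  B: {$,a}
iter 2: (no change)
  S: {$,a}  A: {$,a}  B: {$,a}

FOLLOW(S) = ["$", "a"]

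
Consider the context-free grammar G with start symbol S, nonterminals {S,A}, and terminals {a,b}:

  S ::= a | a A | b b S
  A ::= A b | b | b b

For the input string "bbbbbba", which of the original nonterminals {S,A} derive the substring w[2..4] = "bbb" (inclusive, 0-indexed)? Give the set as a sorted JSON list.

CNF form of G:
  S -> T0 X2 | T1 A | a
  A -> A T0 | T0 T0 | b
  T0 -> b
  T1 -> a
  X2 -> T0 S

Fill CYK table bottom-up, restricted to cells inside w[2..4]:
  cell(2,2) b: {A,T0}  orig:{A}
  cell(3,3) b: {A,T0}  orig:{A}
  cell(4,4) b: {A,T0}  orig:{A}
  cell(2,3) bb: {A}
  cell(3,4) bb: {A}
  cell(2,4) bbb: {A}

Original NTs in T[2,4] deriving "bbb": ["A"]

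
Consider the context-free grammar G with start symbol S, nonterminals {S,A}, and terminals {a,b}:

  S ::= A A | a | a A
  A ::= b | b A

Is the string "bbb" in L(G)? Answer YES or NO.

Convert to CNF:
  S -> A A | T1 A | a
  A -> T0 A | b
  T0 -> b
  T1 -> a

CYK table (by increasing span):
  T[0,0] 'b' = {A,T0}  orig:{A}
  T[1,1] 'b' = {A,T0}  orig:{A}
  T[2,2] 'b' = {A,T0}  orig:{A}
  T[0,1] 'bb' = {A,S}
  T[1,2] 'bb' = {A,S}
  T[0,2] 'bbb' = {A,S}

S ∈ T[0,2] ⇒ YES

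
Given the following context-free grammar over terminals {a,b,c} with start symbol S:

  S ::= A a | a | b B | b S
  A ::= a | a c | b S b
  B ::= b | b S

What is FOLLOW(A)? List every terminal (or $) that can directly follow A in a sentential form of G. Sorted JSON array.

FIRST iteration:
pass 1:
  A via A→a: +{a}
  A via A→b S b: +{b}
  B via B→b: +{b}
  S via S→A a: +{a,b}
  FIRST[S]={a,b}  FIRST[A]={a,b}  FIRST[B]={b}
pass 2: — fixpoint
  FIRST[S]={a,b}  FIRST[A]={a,b}  FIRST[B]={b}

FOLLOW sets:
FOLLOW(S) := {$}
round 1:
  A→b S b: FOLLOW(S) ⊇ FIRST(b) = {b}; new: +{b}
  S→A a: FOLLOW(A) ⊇ FIRST(a) = {a}; new: +{a}
  S→b B: FOLLOW(B) ⊇ FOLLOW(S) ⊇ {$,b}; new: +{$,b}
  S: {$,b}  A: {a}  B: {$,b}
round 2: done
  S: {$,b}  A: {a}  B: {$,b}

FOLLOW(A) = ["a"]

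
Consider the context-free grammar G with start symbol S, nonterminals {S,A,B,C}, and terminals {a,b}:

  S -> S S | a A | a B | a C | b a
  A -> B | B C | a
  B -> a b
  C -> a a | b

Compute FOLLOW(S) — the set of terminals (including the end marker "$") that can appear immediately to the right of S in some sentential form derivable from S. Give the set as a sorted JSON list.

Compute FIRST by fixpoint:
iter 1:
  A via A→a: +{a}
  B via B→a b: +{a}
  C via C→a a: +{a}
  C via C→b: +{b}
  S via S→a A: +{a}
  S via S→b a: +{b}
  FIRST(S)={a,b}  FIRST(A)={a}  FIRST(B)={a}  FIRST(C)={a,b}
iter 2: (no change)
  FIRST(S)={a,b}  FIRST(A)={a}  FIRST(B)={a}  FIRST(C)={a,b}

FOLLOW sets:
initialize: $ ∈ FOLLOW(S)
pass 1:
  A→B C: FOLLOW(B) ⊇ FIRST(C) = {a,b}; new: +{a,b}
  S→S S: FOLLOW(S) ⊇ FIRST(S) = {a,b}; new: +{a,b}
  S→a A: FOLLOW(A) ⊇ FOLLOW(S) ⊇ {$,a,b}; new: +{$,a,b}
  S→a B: FOLLOW(B) ⊇ FOLLOW(S) ⊇ {$,a,b}; new: +{$}
  S→a C: FOLLOW(C) ⊇ FOLLOW(S) ⊇ {$,a,b}; new: +{$,a,b}
  FOLLOW[S]={$,a,b}  FOLLOW[A]={$,a,b}  FOLLOW[B]={$,a,b}  FOLLOW[C]={$,a,b}
pass 2: — fixpoint
  FOLLOW[S]={$,a,b}  FOLLOW[A]={$,a,b}  FOLLOW[B]={$,a,b}  FOLLOW[C]={$,a,b}

FOLLOW(S) = ["$", "a", "b"]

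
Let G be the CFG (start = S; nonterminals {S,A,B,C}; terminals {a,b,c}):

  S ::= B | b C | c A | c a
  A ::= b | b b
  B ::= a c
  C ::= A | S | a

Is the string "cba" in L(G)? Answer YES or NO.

CNF form of G:
  S -> T0 C | T1 T2 | T2 A | T2 T1
  A -> T0 T0 | b
  B -> T1 T2
  C -> T0 C | T0 T0 | T1 T2 | T2 A | T2 T1 | a | b
  T0 -> b
  T1 -> a
  T2 -> c

CYK fill:
  [0..0]={T2}  "c"  orig:{}
  [1..1]={A,C,T0}  "b"  orig:{A,C}
  [2..2]={C,T1}  "a"  orig:{C}
  [0..1]={C,S}  "cb"
  [1..2]={C,S}  "ba"
  [0..2]=∅  "cba"

S ∉ T[0,2] ⇒ NO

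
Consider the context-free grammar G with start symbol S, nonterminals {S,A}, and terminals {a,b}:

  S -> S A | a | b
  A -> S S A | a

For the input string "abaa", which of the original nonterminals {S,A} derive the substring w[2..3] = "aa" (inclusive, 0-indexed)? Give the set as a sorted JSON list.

CNF form of G:
  S -> S A | a | b
  A -> S X0 | a
  X0 -> S A

CYK table (by increasing span) (cells [i..j] with 2 ≤ i ≤ j ≤ 3 only):
  T[2,2] 'a' = {A,S}
  T[3,3] 'a' = {A,S}
  T[2,3] 'aa' = {S,X0}  orig:{S}

Original NTs in T[2,3] deriving "aa": ["S"]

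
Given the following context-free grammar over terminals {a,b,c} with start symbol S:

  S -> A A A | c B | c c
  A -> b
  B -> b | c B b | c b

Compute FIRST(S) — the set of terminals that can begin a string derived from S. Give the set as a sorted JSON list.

FIRST sets, iterate to fixpoint:
iter 1:
  A via A→b: +{b}
  B via B→b: +{b}
  B via B→c B b: +{c}
  S via S→A A A: +{b}
  S via S→c B: +{c}
  S: {b,c}  A: {b}  B: {b,c}
iter 2: (stable)
  S: {b,c}  A: {b}  B: {b,c}

FIRST(S) = ["b", "c"]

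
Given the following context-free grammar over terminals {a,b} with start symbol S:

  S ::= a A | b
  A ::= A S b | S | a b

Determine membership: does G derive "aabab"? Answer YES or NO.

CNF form of G:
  S -> T1 A | b
  A -> A X2 | T1 A | T1 T0 | b
  T0 -> b
  T1 -> a
  X2 -> S T0

CYK fill:
  T[0,0] 'a' = {T1}  orig:{}
  T[1,1] 'a' = {T1}  orig:{}
  T[2,2] 'b' = {A,S,T0}  orig:{A,S}
  T[3,3] 'a' = {T1}  orig:{}
  T[4,4] 'b' = {A,S,T0}  orig:{A,S}
  T[0,1] 'aa' = ∅
  T[1,2] 'ab' = {A,S}
  T[2,3] 'ba' = ∅
  T[3,4] 'ab' = {A,S}
  T[0,2] 'aab' = {A,S}
  T[1,3] 'aba' = ∅
  T[2,4] 'bab' = ∅
  T[0,3] 'aaba' = ∅
  T[1,4] 'abab' = ∅
  T[0,4] 'aabab' = ∅

S ∉ T[0,4] ⇒ NO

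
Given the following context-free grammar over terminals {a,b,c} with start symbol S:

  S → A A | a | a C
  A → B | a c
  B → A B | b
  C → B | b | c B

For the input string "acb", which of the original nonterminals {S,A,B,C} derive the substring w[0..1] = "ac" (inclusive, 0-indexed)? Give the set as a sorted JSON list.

Convert to CNF:
  S -> A A | T0 C | a
  A -> A B | T0 T1 | b
  B -> A B | b
  C -> A B | T1 B | b
  T0 -> a
  T1 -> c

CYK table (by increasing span), restricted to cells inside w[0..1]:
  [0..0]={S,T0}  "a"  orig:{S}
  [1..1]={T1}  "c"  orig:{}
  [0..1]={A}  "ac"

Original NTs in T[0,1] deriving "ac": ["A"]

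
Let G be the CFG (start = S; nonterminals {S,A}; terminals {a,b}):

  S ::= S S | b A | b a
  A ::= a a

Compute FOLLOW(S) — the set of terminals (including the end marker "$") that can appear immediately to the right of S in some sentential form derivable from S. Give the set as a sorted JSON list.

FIRST sets, iterate to fixpoint:
round 1:
  A via A→a a: +{a}
  S via S→b A: +{b}
  S: {b}  A: {a}
round 2: — fixpoint
  S: {b}  A: {a}

FOLLOW sets:
FOLLOW(S) := {$}
[1]
  S→S S: FOLLOW(S) ⊇ FIRST(S) = {b}; new: +{b}
  S→b A: FOLLOW(A) ⊇ FOLLOW(S) ⊇ {$,b}; new: +{$,b}
  FOLLOW(S)={$,b}  FOLLOW(A)={$,b}
[2] (no change)
  FOLLOW(S)={$,b}  FOLLOW(A)={$,b}

FOLLOW(S) = ["$", "b"]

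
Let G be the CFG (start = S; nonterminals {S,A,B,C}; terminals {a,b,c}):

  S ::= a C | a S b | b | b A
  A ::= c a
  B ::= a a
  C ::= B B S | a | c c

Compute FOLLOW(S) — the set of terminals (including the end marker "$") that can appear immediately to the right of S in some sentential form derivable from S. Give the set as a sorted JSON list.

FIRST sets, iterate to fixpoint:
iter 1:
  A via A→c a: +{c}
  B via B→a a: +{a}
  C via C→B B S: +{a}
  C via C→c c: +{c}
  S via S→a C: +{a}
  S via S→b: +{b}
  S: {a,b}  A: {c}  B: {a}  C: {a,c}
iter 2: (no change)
  S: {a,b}  A: {c}  B: {a}  C: {a,c}

Compute FOLLOW by fixpoint:
initialize: $ ∈ FOLLOW(S)
pass 1:
  C→B B S: FOLLOW(B) ⊇ FIRST(B) = {a}; new: +{a}
  C→B B S: FOLLOW(B) ⊇ FIRST(S) = {a,b}; new: +{b}
  S→a C: FOLLOW(C) ⊇ FOLLOW(S) ⊇ {$}; new: +{$}
  S→a S b: FOLLOW(S) ⊇ FIRST(b) = {b}; new: +{b}
  S→b A: FOLLOW(A) ⊇ FOLLOW(S) ⊇ {$,b}; new: +{$,b}
  FOLLOW[S]={$,b}  FOLLOW[A]={$,b}  FOLLOW[B]={a,b}  FOLLOW[C]={$}
pass 2:
  S→a C: FOLLOW(C) ⊇ FOLLOW(S) ⊇ {$,b}; new: +{b}
  FOLLOW[S]={$,b}  FOLLOW[A]={$,b}  FOLLOW[B]={a,b}  FOLLOW[C]={$,b}
pass 3: — fixpoint
  FOLLOW[S]={$,b}  FOLLOW[A]={$,b}  FOLLOW[B]={a,b}  FOLLOW[C]={$,b}

FOLLOW(S) = ["$", "b"]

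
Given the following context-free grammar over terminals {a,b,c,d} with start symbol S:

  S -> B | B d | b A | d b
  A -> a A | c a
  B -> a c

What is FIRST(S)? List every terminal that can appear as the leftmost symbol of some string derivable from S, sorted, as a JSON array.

FIRST iteration:
[1]
  A via A→a A: +{a}
  A via A→c a: +{c}
  B via B→a c: +{a}
  S via S→B: +{a}
  S via S→b A: +{b}
  S via S→d b: +{d}
  FIRST[S]={a,b,d}  FIRST[A]={a,c}  FIRST[B]={a}
[2] (stable)
  FIRST[S]={a,b,d}  FIRST[A]={a,c}  FIRST[B]={a}

FIRST(S) = ["a", "b", "d"]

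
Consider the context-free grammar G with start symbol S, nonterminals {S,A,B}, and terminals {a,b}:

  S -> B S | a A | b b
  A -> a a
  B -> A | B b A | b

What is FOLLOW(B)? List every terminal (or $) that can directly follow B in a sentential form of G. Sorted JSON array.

FIRST iteration:
iter 1:
  A via A→a a: +{a}
  B via B→A: +{a}
  B via B→b: +{b}
  S via S→B S: +{a,b}
  FIRST(S)={a,b}  FIRST(A)={a}  FIRST(B)={a,b}
iter 2: (no change)
  FIRST(S)={a,b}  FIRST(A)={a}  FIRST(B)={a,b}

FOLLOW iteration:
seed FOLLOW(S) with $
pass 1:
  B→B b A: FOLLOW(B) ⊇ FIRST(b) = {b}; new: +{b}
  B→B b A: FOLLOW(A) ⊇ FOLLOW(B) ⊇ {b}; new: +{b}
  S→B S: FOLLOW(B) ⊇ FIRST(S) = {a,b}; new: +{a}
  S→a A: FOLLOW(A) ⊇ FOLLOW(S) ⊇ {$}; new: +{$}
  FOLLOW(S)={$}  FOLLOW(A)={$,b}  FOLLOW(B)={a,b}
pass 2:
  B→A: FOLLOW(A) ⊇ FOLLOW(B) ⊇ {a,b}; new: +{a}
  FOLLOW(S)={$}  FOLLOW(A)={$,a,b}  FOLLOW(B)={a,b}
pass 3: (no change)
  FOLLOW(S)={$}  FOLLOW(A)={$,a,b}  FOLLOW(B)={a,b}

FOLLOW(B) = ["a", "b"]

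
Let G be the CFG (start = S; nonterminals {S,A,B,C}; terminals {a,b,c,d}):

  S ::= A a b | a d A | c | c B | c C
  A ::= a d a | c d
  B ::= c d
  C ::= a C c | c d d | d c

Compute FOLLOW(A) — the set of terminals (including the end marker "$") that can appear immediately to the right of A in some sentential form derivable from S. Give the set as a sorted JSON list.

FIRST iteration:
round 1:
  A via A→a d a: +{a}
  A via A→c d: +{c}
  B via B→c d: +{c}
  C via C→a C c: +{a}
  C via C→c d d: +{c}
  C via C→d c: +{d}
  S via S→A a b: +{a,c}
  FIRST[S]={a,c}  FIRST[A]={a,c}  FIRST[B]={c}  FIRST[C]={a,c,d}
round 2: done
  FIRST[S]={a,c}  FIRST[A]={a,c}  FIRST[B]={c}  FIRST[C]={a,c,d}

FOLLOW sets:
initialize: $ ∈ FOLLOW(S)
[1]
  C→a C c: FOLLOW(C) ⊇ FIRST(c) = {c}; new: +{c}
  S→A a b: FOLLOW(A) ⊇ FIRST(a) = {a}; new: +{a}
  S→a d A: FOLLOW(A) ⊇ FOLLOW(S) ⊇ {$}; new: +{$}
  S→c B: FOLLOW(B) ⊇ FOLLOW(S) ⊇ {$}; new: +{$}
  S→c C: FOLLOW(C) ⊇ FOLLOW(S) ⊇ {$}; new: +{$}
  S: {$}  A: {$,a}  B: {$}  C: {$,c}
[2] (no change)
  S: {$}  A: {$,a}  B: {$}  C: {$,c}

FOLLOW(A) = ["$", "a"]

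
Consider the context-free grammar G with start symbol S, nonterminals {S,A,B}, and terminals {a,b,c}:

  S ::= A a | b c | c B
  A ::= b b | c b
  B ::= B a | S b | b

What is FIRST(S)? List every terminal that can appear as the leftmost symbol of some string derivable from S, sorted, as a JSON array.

FIRST sets, iterate to fixpoint:
round 1:
  A via A→b b: +{b}
  A via A→c b: +{c}
  B via B→b: +{b}
  S via S→A a: +{b,c}
  FIRST(S)={b,c}  FIRST(A)={b,c}  FIRST(B)={b}
round 2:
  B via B→S b: +{c}
  FIRST(S)={b,c}  FIRST(A)={b,c}  FIRST(B)={b,c}
round 3: done
  FIRST(S)={b,c}  FIRST(A)={b,c}  FIRST(B)={b,c}

FIRST(S) = ["b", "c"]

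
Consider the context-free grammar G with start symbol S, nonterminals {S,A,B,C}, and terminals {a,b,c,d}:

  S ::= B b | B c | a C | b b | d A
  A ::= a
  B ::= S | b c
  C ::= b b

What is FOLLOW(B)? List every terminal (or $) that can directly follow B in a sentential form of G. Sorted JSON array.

FIRST sets, iterate to fixpoint:
pass 1:
  A via A→a: +{a}
  B via B→b c: +{b}
  C via C→b b: +{b}
  S via S→B b: +{b}
  S via S→a C: +{a}
  S via S→d A: +{d}
  FIRST[S]={a,b,d}  FIRST[A]={a}  FIRST[B]={b}  FIRST[C]={b}
pass 2:
  B via B→S: +{a,d}
  FIRST[S]={a,b,d}  FIRST[A]={a}  FIRST[B]={a,b,d}  FIRST[C]={b}
pass 3: — fixpoint
  FIRST[S]={a,b,d}  FIRST[A]={a}  FIRST[B]={a,b,d}  FIRST[C]={b}

Compute FOLLOW by fixpoint:
initialize: $ ∈ FOLLOW(S)
round 1:
  S→B b: FOLLOW(B) ⊇ FIRST(b) = {b}; new: +{b}
  S→B c: FOLLOW(B) ⊇ FIRST(c) = {c}; new: +{c}
  S→a C: FOLLOW(C) ⊇ FOLLOW(S) ⊇ {$}; new: +{$}
  S→d A: FOLLOW(A) ⊇ FOLLOW(S) ⊇ {$}; new: +{$}
  FOLLOW(S)={$}  FOLLOW(A)={$}  FOLLOW(B)={b,c}  FOLLOW(C)={$}
round 2:
  B→S: FOLLOW(S) ⊇ FOLLOW(B) ⊇ {b,c}; new: +{b,c}
  S→a C: FOLLOW(C) ⊇ FOLLOW(S) ⊇ {$,b,c}; new: +{b,c}
  S→d A: FOLLOW(A) ⊇ FOLLOW(S) ⊇ {$,b,c}; new: +{b,c}
  FOLLOW(S)={$,b,c}  FOLLOW(A)={$,b,c}  FOLLOW(B)={b,c}  FOLLOW(C)={$,b,c}
round 3: done
  FOLLOW(S)={$,b,c}  FOLLOW(A)={$,b,c}  FOLLOW(B)={b,c}  FOLLOW(C)={$,b,c}

FOLLOW(B) = ["b", "c"]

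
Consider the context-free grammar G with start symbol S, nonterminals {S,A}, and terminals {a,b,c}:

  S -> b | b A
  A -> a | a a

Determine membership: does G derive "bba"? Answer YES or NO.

CNF form of G:
  S -> T1 A | b
  A -> T0 T0 | a
  T0 -> a
  T1 -> b

CYK table (by increasing span):
  T[0,0] 'b' = {S,T1}  orig:{S}
  T[1,1] 'b' = {S,T1}  orig:{S}
  T[2,2] 'a' = {A,T0}  orig:{A}
  T[0,1] 'bb' = ∅
  T[1,2] 'ba' = {S}
  T[0,2] 'bba' = ∅

S ∉ T[0,2] ⇒ NO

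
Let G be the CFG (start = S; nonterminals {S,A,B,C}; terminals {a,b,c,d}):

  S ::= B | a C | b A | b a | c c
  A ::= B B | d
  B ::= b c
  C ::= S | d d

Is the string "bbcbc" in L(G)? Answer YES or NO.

CNF form of G:
  S -> T0 A | T0 T1 | T0 T2 | T1 T1 | T2 C
  A -> B B | d
  B -> T0 T1
  C -> T0 A | T0 T1 | T0 T2 | T1 T1 | T2 C | T3 T3
  T0 -> b
  T1 -> c
  T2 -> a
  T3 -> d

CYK fill:
  cell(0,0) b: {T0}  orig:{}
  cell(1,1) b: {T0}  orig:{}
  cell(2,2) c: {T1}  orig:{}
  cell(3,3) b: {T0}  orig:{}
  cell(4,4) c: {T1}  orig:{}
  cell(0,1) bb: ∅
  cell(1,2) bc: {B,C,S}
  cell(2,3) cb: ∅
  cell(3,4) bc: {B,C,S}
  cell(0,2) bbc: ∅
  cell(1,3) bcb: ∅
  cell(2,4) cbc: ∅
  cell(0,3) bbcb: ∅
  cell(1,4) bcbc: {A}
  cell(0,4) bbcbc: {C,S}

S ∈ T[0,4] ⇒ YES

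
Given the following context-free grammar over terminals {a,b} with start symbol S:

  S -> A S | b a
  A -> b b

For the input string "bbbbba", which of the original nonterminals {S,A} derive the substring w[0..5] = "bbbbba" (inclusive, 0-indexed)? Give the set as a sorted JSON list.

CNF form of G:
  S -> A S | T0 T1
  A -> T0 T0
  T0 -> b
  T1 -> a

CYK table (by increasing span), restricted to cells inside w[0..5]:
  T[0,0] 'b' = {T0}  orig:{}
  T[1,1] 'b' = {T0}  orig:{}
  T[2,2] 'b' = {T0}  orig:{}
  T[3,3] 'b' = {T0}  orig:{}
  T[4,4] 'b' = {T0}  orig:{}
  T[5,5] 'a' = {T1}  orig:{}
  T[0,1] 'bb' = {A}
  T[1,2] 'bb' = {A}
  T[2,3] 'bb' = {A}
  T[3,4] 'bb' = {A}
  T[4,5] 'ba' = {S}
  T[0,2] 'bbb' = ∅
  T[1,3] 'bbb' = ∅
  T[2,4] 'bbb' = ∅
  T[3,5] 'bba' = ∅
  T[0,3] 'bbbb' = ∅
  T[1,4] 'bbbb' = ∅
  T[2,5] 'bbba' = {S}
  T[0,4] 'bbbbb' = ∅
  T[1,5] 'bbbba' = ∅
  T[0,5] 'bbbbba' = {S}

Original NTs in T[0,5] deriving "bbbbba": ["S"]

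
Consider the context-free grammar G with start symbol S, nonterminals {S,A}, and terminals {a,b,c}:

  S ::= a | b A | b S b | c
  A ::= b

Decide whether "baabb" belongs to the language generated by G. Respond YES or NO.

CNF form of G:
  S -> T0 A | T0 X1 | a | c
  A -> b
  T0 -> b
  X1 -> S T0

CYK fill:
  cell(0,0) b: {A,T0}  orig:{A}
  cell(1,1) a: {S}
  cell(2,2) a: {S}
  cell(3,3) b: {A,T0}  orig:{A}
  cell(4,4) b: {A,T0}  orig:{A}
  cell(0,1) ba: ∅
  cell(1,2) aa: ∅
  cell(2,3) ab: {X1}  orig:{}
  cell(3,4) bb: {S}
  cell(0,2) baa: ∅
  cell(1,3) aab: ∅
  cell(2,4) abb: ∅
  cell(0,3) baab: ∅
  cell(1,4) aabb: ∅
  cell(0,4) baabb: ∅

S ∉ T[0,4] ⇒ NO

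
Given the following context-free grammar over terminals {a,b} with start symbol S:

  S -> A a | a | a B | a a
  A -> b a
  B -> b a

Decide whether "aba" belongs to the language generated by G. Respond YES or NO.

Convert to CNF:
  S -> A T1 | T1 B | T1 T1 | a
  A -> T0 T1
  B -> T0 T1
  T0 -> b
  T1 -> a

Fill CYK table bottom-up:
  [0..0]={S,T1}  "a"  orig:{S}
  [1..1]={T0}  "b"  orig:{}
  [2..2]={S,T1}  "a"  orig:{S}
  [0..1]=∅  "ab"
  [1..2]={A,B}  "ba"
  [0..2]={S}  "aba"

S ∈ T[0,2] ⇒ YES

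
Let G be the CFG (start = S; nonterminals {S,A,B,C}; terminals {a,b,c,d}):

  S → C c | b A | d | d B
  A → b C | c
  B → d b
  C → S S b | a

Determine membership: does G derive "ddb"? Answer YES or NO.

CNF form of G:
  S -> C T2 | T0 A | T1 B | d
  A -> T0 C | c
  B -> T1 T0
  C -> S X3 | a
  T0 -> b
  T1 -> d
  T2 -> c
  X3 -> S T0

Fill CYK table bottom-up:
  cell(0,0) d: {S,T1}  orig:{S}
  cell(1,1) d: {S,T1}  orig:{S}
  cell(2,2) b: {T0}  orig:{}
  cell(0,1) dd: ∅
  cell(1,2) db: {B,X3}  orig:{B}
  cell(0,2) ddb: {C,S}

S ∈ T[0,2] ⇒ YES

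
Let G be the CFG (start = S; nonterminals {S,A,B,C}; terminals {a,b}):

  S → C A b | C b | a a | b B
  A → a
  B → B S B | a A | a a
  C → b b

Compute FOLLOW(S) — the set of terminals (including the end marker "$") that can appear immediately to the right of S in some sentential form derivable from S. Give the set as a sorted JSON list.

FIRST iteration:
iter 1:
  A via A→a: +{a}
  B via B→a A: +{a}
  C via C→b b: +{b}
  S via S→C A b: +{b}
  S via S→a a: +{a}
  FIRST[S]={a,b}  FIRST[A]={a}  FIRST[B]={a}  FIRST[C]={b}
iter 2: (stable)
  FIRST[S]={a,b}  FIRST[A]={a}  FIRST[B]={a}  FIRST[C]={b}

FOLLOW iteration:
FOLLOW(S) := {$}
iter 1:
  B→B S B: FOLLOW(B) ⊇ FIRST(S) = {a,b}; new: +{a,b}
  B→B S B: FOLLOW(S) ⊇ FIRST(B) = {a}; new: +{a}
  B→a A: FOLLOW(A) ⊇ FOLLOW(B) ⊇ {a,b}; new: +{a,b}
  S→C A b: FOLLOW(C) ⊇ FIRST(A) = {a}; new: +{a}
  S→C b: FOLLOW(C) ⊇ FIRST(b) = {b}; new: +{b}
  S→b B: FOLLOW(B) ⊇ FOLLOW(S) ⊇ {$,a}; new: +{$}
  FOLLOW(S)={$,a}  FOLLOW(A)={a,b}  FOLLOW(B)={$,a,b}  FOLLOW(C)={a,b}
iter 2:
  B→a A: FOLLOW(A) ⊇ FOLLOW(B) ⊇ {$,a,b}; new: +{$}
  FOLLOW(S)={$,a}  FOLLOW(A)={$,a,b}  FOLLOW(B)={$,a,b}  FOLLOW(C)={a,b}
iter 3: done
  FOLLOW(S)={$,a}  FOLLOW(A)={$,a,b}  FOLLOW(B)={$,a,b}  FOLLOW(C)={a,b}

FOLLOW(S) = ["$", "a"]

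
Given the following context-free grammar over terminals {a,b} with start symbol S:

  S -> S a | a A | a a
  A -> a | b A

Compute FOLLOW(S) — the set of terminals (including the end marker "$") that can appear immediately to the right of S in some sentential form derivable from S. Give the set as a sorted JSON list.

Compute FIRST by fixpoint:
round 1:
  A via A→a: +{a}
  A via A→b A: +{b}
  S via S→a A: +{a}
  S: {a}  A: {a,b}
round 2: (stable)
  S: {a}  A: {a,b}

FOLLOW sets:
FOLLOW(S) := {$}
round 1:
  S→S a: FOLLOW(S) ⊇ FIRST(a) = {a}; new: +{a}
  S→a A: FOLLOW(A) ⊇ FOLLOW(S) ⊇ {$,a}; new: +{$,a}
  FOLLOW[S]={$,a}  FOLLOW[A]={$,a}
round 2: done
  FOLLOW[S]={$,a}  FOLLOW[A]={$,a}

FOLLOW(S) = ["$", "a"]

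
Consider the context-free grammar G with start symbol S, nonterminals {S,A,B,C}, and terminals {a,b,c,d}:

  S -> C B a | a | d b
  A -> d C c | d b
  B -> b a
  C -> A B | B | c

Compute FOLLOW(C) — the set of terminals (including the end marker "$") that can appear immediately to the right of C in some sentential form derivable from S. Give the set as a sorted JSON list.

FIRST sets, iterate to fixpoint:
[1]
  A via A→d C c: +{d}
  B via B→b a: +{b}
  C via C→A B: +{d}
  C via C→B: +{b}
  C via C→c: +{c}
  S via S→C B a: +{b,c,d}
  S via S→a: +{a}
  S: {a,b,c,d}  A: {d}  B: {b}  C: {b,c,d}
[2] (no change)
  S: {a,b,c,d}  A: {d}  B: {b}  C: {b,c,d}

FOLLOW sets:
initialize: $ ∈ FOLLOW(S)
iter 1:
  A→d C c: FOLLOW(C) ⊇ FIRST(c) = {c}; new: +{c}
  C→A B: FOLLOW(A) ⊇ FIRST(B) = {b}; new: +{b}
  C→A B: FOLLOW(B) ⊇ FOLLOW(C) ⊇ {c}; new: +{c}
  S→C B a: FOLLOW(C) ⊇ FIRST(B) = {b}; new: +{b}
  S→C B a: FOLLOW(B) ⊇ FIRST(a) = {a}; new: +{a}
  FOLLOW[S]={$}  FOLLOW[A]={b}  FOLLOW[B]={a,c}  FOLLOW[C]={b,c}
iter 2:
  C→A B: FOLLOW(B) ⊇ FOLLOW(C) ⊇ {b,c}; new: +{b}
  FOLLOW[S]={$}  FOLLOW[A]={b}  FOLLOW[B]={a,b,c}  FOLLOW[C]={b,c}
iter 3: done
  FOLLOW[S]={$}  FOLLOW[A]={b}  FOLLOW[B]={a,b,c}  FOLLOW[C]={b,c}

FOLLOW(C) = ["b", "c"]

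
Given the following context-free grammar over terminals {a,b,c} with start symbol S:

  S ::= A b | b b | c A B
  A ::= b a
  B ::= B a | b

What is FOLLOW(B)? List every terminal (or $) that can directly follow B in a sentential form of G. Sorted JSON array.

FIRST iteration:
iter 1:
  A via A→b a: +{b}
  B via B→b: +{b}
  S via S→A b: +{b}
  S via S→c A B: +{c}
  S: {b,c}  A: {b}  B: {b}
iter 2: (no change)
  S: {b,c}  A: {b}  B: {b}

Compute FOLLOW by fixpoint:
FOLLOW(S) := {$}
round 1:
  B→B a: FOLLOW(B) ⊇ FIRST(a) = {a}; new: +{a}
  S→A b: FOLLOW(A) ⊇ FIRST(b) = {b}; new: +{b}
  S→c A B: FOLLOW(B) ⊇ FOLLOW(S) ⊇ {$}; new: +{$}
  FOLLOW(S)={$}  FOLLOW(A)={b}  FOLLOW(B)={$,a}
round 2: done
  FOLLOW(S)={$}  FOLLOW(A)={b}  FOLLOW(B)={$,a}

FOLLOW(B) = ["$", "a"]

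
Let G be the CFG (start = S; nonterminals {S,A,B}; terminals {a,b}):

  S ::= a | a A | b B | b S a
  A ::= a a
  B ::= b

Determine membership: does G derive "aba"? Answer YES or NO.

Convert to CNF:
  S -> T0 A | T1 B | T1 X2 | a
  A -> T0 T0
  B -> b
  T0 -> a
  T1 -> b
  X2 -> S T0

CYK table (by increasing span):
  cell(0,0) a: {S,T0}  orig:{S}
  cell(1,1) b: {B,T1}  orig:{B}
  cell(2,2) a: {S,T0}  orig:{S}
  cell(0,1) ab: ∅
  cell(1,2) ba: ∅
  cell(0,2) aba: ∅

S ∉ T[0,2] ⇒ NO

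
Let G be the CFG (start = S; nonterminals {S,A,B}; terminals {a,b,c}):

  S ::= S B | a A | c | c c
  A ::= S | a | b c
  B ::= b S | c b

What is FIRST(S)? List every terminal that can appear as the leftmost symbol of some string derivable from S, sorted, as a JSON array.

FIRST sets, iterate to fixpoint:
round 1:
  A via A→a: +{a}
  A via A→b c: +{b}
  B via B→b S: +{b}
  B via B→c b: +{c}
  S via S→a A: +{a}
  S via S→c: +{c}
  S: {a,c}  A: {a,b}  B: {b,c}
round 2:
  A via A→S: +{c}
  S: {a,c}  A: {a,b,c}  B: {b,c}
round 3: — fixpoint
  S: {a,c}  A: {a,b,c}  B: {b,c}

FIRST(S) = ["a", "c"]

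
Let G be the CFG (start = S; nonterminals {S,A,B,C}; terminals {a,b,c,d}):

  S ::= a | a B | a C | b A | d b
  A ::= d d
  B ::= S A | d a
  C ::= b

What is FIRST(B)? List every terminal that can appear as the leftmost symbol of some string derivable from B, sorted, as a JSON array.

FIRST iteration:
pass 1:
  A via A→d d: +{d}
  B via B→d a: +{d}
  C via C→b: +{b}
  S via S→a: +{a}
  S via S→b A: +{b}
  S via S→d b: +{d}
  FIRST[S]={a,b,d}  FIRST[A]={d}  FIRST[B]={d}  FIRST[C]={b}
pass 2:
  B via B→S A: +{a,b}
  FIRST[S]={a,b,d}  FIRST[A]={d}  FIRST[B]={a,b,d}  FIRST[C]={b}
pass 3: (stable)
  FIRST[S]={a,b,d}  FIRST[A]={d}  FIRST[B]={a,b,d}  FIRST[C]={b}

FIRST(B) = ["a", "b", "d"]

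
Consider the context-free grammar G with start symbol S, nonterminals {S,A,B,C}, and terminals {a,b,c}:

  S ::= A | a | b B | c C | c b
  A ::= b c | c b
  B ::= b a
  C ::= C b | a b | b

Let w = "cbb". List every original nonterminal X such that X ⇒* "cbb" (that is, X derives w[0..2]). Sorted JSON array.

CNF form of G:
  S -> T0 B | T0 T1 | T1 C | T1 T0 | a
  A -> T0 T1 | T1 T0
  B -> T0 T2
  C -> C T0 | T2 T0 | b
  T0 -> b
  T1 -> c
  T2 -> a

CYK table (by increasing span) (cells [i..j] with 0 ≤ i ≤ j ≤ 2 only):
  T[0,0] 'c' = {T1}  orig:{}
  T[1,1] 'b' = {C,T0}  orig:{C}
  T[2,2] 'b' = {C,T0}  orig:{C}
  T[0,1] 'cb' = {A,S}
  T[1,2] 'bb' = {C}
  T[0,2] 'cbb' = {S}

Original NTs in T[0,2] deriving "cbb": ["S"]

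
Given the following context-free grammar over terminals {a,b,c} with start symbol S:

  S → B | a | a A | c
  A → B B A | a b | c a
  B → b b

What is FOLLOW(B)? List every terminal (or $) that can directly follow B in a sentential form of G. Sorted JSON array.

Compute FIRST by fixpoint:
pass 1:
  A via A→a b: +{a}
  A via A→c a: +{c}
  B via B→b b: +{b}
  S via S→B: +{b}
  S via S→a: +{a}
  S via S→c: +{c}
  S: {a,b,c}  A: {a,c}  B: {b}
pass 2:
  A via A→B B A: +{b}
  S: {a,b,c}  A: {a,b,c}  B: {b}
pass 3: (no change)
  S: {a,b,c}  A: {a,b,c}  B: {b}

Compute FOLLOW by fixpoint:
initialize: $ ∈ FOLLOW(S)
round 1:
  A→B B A: FOLLOW(B) ⊇ FIRST(B) = {b}; new: +{b}
  A→B B A: FOLLOW(B) ⊇ FIRST(A) = {a,b,c}; new: +{a,c}
  S→B: FOLLOW(B) ⊇ FOLLOW(S) ⊇ {$}; new: +{$}
  S→a A: FOLLOW(A) ⊇ FOLLOW(S) ⊇ {$}; new: +{$}
  S: {$}  A: {$}  B: {$,a,b,c}
round 2: — fixpoint
  S: {$}  A: {$}  B: {$,a,b,c}

FOLLOW(B) = ["$", "a", "b", "c"]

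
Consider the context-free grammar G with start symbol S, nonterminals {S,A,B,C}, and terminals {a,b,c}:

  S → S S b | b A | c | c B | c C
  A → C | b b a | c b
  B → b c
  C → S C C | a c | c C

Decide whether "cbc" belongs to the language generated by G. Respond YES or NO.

Convert to CNF:
  S -> S X6 | T1 B | T1 C | T2 A | c
  A -> S X3 | T0 T1 | T1 C | T1 T2 | T2 X4
  B -> T2 T1
  C -> S X5 | T0 T1 | T1 C
  T0 -> a
  T1 -> c
  T2 -> b
  X3 -> C C
  X4 -> T2 T0
  X5 -> C C
  X6 -> S T2

CYK table (by increasing span):
  cell(0,0) c: {S,T1}  orig:{S}
  cell(1,1) b: {T2}  orig:{}
  cell(2,2) c: {S,T1}  orig:{S}
  cell(0,1) cb: {A,X6}  orig:{A}
  cell(1,2) bc: {B}
  cell(0,2) cbc: {S}

S ∈ T[0,2] ⇒ YES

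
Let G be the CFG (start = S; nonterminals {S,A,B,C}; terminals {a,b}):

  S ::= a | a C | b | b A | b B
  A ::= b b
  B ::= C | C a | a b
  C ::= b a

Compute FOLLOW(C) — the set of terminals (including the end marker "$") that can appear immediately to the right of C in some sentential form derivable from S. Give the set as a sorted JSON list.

FIRST sets, iterate to fixpoint:
round 1:
  A via A→b b: +{b}
  B via B→a b: +{a}
  C via C→b a: +{b}
  S via S→a: +{a}
  S via S→b: +{b}
  FIRST[S]={a,b}  FIRST[A]={b}  FIRST[B]={a}  FIRST[C]={b}
round 2:
  B via B→C: +{b}
  FIRST[S]={a,b}  FIRST[A]={b}  FIRST[B]={a,b}  FIRST[C]={b}
round 3: (stable)
  FIRST[S]={a,b}  FIRST[A]={b}  FIRST[B]={a,b}  FIRST[C]={b}

FOLLOW iteration:
seed FOLLOW(S) with $
iter 1:
  B→C a: FOLLOW(C) ⊇ FIRST(a) = {a}; new: +{a}
  S→a C: FOLLOW(C) ⊇ FOLLOW(S) ⊇ {$}; new: +{$}
  S→b A: FOLLOW(A) ⊇ FOLLOW(S) ⊇ {$}; new: +{$}
  S→b B: FOLLOW(B) ⊇ FOLLOW(S) ⊇ {$}; new: +{$}
  S: {$}  A: {$}  B: {$}  C: {$,a}
iter 2: — fixpoint
  S: {$}  A: {$}  B: {$}  C: {$,a}

FOLLOW(C) = ["$", "a"]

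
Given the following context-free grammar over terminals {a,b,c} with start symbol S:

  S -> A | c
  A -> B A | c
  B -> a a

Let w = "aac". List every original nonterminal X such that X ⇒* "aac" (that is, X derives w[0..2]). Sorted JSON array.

CNF form of G:
  S -> B A | c
  A -> B A | c
  B -> T0 T0
  T0 -> a

CYK table (by increasing span), restricted to cells inside w[0..2]:
  T[0,0] 'a' = {T0}  orig:{}
  T[1,1] 'a' = {T0}  orig:{}
  T[2,2] 'c' = {A,S}
  T[0,1] 'aa' = {B}
  T[1,2] 'ac' = ∅
  T[0,2] 'aac' = {A,S}

Original NTs in T[0,2] deriving "aac": ["A", "S"]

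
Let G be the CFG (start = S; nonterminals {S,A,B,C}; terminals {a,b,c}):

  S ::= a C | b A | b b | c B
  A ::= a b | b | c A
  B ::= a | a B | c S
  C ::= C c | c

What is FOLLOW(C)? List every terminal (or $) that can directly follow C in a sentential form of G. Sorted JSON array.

Compute FIRST by fixpoint:
round 1:
  A via A→a b: +{a}
  A via A→b: +{b}
  A via A→c A: +{c}
  B via B→a: +{a}
  B via B→c S: +{c}
  C via C→c: +{c}
  S via S→a C: +{a}
  S via S→b A: +{b}
  S via S→c B: +{c}
  S: {a,b,c}  A: {a,b,c}  B: {a,c}  C: {c}
round 2: (no change)
  S: {a,b,c}  A: {a,b,c}  B: {a,c}  C: {c}

Compute FOLLOW by fixpoint:
FOLLOW(S) := {$}
pass 1:
  C→C c: FOLLOW(C) ⊇ FIRST(c) = {c}; new: +{c}
  S→a C: FOLLOW(C) ⊇ FOLLOW(S) ⊇ {$}; new: +{$}
  S→b A: FOLLOW(A) ⊇ FOLLOW(S) ⊇ {$}; new: +{$}
  S→c B: FOLLOW(B) ⊇ FOLLOW(S) ⊇ {$}; new: +{$}
  FOLLOW(S)={$}  FOLLOW(A)={$}  FOLLOW(B)={$}  FOLLOW(C)={$,c}
pass 2: — fixpoint
  FOLLOW(S)={$}  FOLLOW(A)={$}  FOLLOW(B)={$}  FOLLOW(C)={$,c}

FOLLOW(C) = ["$", "c"]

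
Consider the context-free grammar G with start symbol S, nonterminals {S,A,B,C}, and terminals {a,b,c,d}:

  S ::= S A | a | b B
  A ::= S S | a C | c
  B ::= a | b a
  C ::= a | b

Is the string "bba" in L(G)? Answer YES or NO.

Convert to CNF:
  S -> S A | T1 B | a
  A -> S S | T0 C | c
  B -> T1 T0 | a
  C -> a | b
  T0 -> a
  T1 -> b

CYK fill:
  T[0,0] 'b' = {C,T1}  orig:{C}
  T[1,1] 'b' = {C,T1}  orig:{C}
  T[2,2] 'a' = {B,C,S,T0}  orig:{B,C,S}
  T[0,1] 'bb' = ∅
  T[1,2] 'ba' = {B,S}
  T[0,2] 'bba' = {S}

S ∈ T[0,2] ⇒ YES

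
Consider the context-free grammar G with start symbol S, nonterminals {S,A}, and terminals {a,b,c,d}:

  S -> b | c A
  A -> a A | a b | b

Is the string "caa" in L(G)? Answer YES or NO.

Convert to CNF:
  S -> T2 A | b
  A -> T0 A | T0 T1 | b
  T0 -> a
  T1 -> b
  T2 -> c

CYK fill:
  cell(0,0) c: {T2}  orig:{}
  cell(1,1) a: {T0}  orig:{}
  cell(2,2) a: {T0}  orig:{}
  cell(0,1) ca: ∅
  cell(1,2) aa: ∅
  cell(0,2) caa: ∅

S ∉ T[0,2] ⇒ NO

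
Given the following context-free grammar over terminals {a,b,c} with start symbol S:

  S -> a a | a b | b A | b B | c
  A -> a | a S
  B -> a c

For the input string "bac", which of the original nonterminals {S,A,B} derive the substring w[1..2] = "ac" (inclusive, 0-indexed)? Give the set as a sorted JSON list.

CNF form of G:
  S -> T0 T0 | T0 T2 | T2 A | T2 B | c
  A -> T0 S | a
  B -> T0 T1
  T0 -> a
  T1 -> c
  T2 -> b

CYK table (by increasing span) — only the sub-triangle for w[1..2]:
  cell(1,1) a: {A,T0}  orig:{A}
  cell(2,2) c: {S,T1}  orig:{S}
  cell(1,2) ac: {A,B}

Original NTs in T[1,2] deriving "ac": ["A", "B"]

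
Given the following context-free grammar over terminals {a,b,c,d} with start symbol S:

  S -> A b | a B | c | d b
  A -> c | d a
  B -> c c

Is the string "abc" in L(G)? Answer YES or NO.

CNF form of G:
  S -> A T3 | T0 T3 | T1 B | c
  A -> T0 T1 | c
  B -> T2 T2
  T0 -> d
  T1 -> a
  T2 -> c
  T3 -> b

CYK fill:
  [0..0]={T1}  "a"  orig:{}
  [1..1]={T3}  "b"  orig:{}
  [2..2]={A,S,T2}  "c"  orig:{A,S}
  [0..1]=∅  "ab"
  [1..2]=∅  "bc"
  [0..2]=∅  "abc"

S ∉ T[0,2] ⇒ NO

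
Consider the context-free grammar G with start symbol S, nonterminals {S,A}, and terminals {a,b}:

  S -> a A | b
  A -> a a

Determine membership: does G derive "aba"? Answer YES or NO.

Convert to CNF:
  S -> T0 A | b
  A -> T0 T0
  T0 -> a

CYK fill:
  [0..0]={T0}  "a"  orig:{}
  [1..1]={S}  "b"
  [2..2]={T0}  "a"  orig:{}
  [0..1]=∅  "ab"
  [1..2]=∅  "ba"
  [0..2]=∅  "aba"

S ∉ T[0,2] ⇒ NO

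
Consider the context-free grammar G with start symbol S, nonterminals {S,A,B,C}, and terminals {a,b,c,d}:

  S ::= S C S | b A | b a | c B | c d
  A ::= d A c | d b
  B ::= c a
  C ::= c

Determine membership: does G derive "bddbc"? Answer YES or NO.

Convert to CNF:
  S -> S X5 | T1 B | T1 T0 | T2 A | T2 T3
  A -> T0 T2 | T0 X4
  B -> T1 T3
  C -> c
  T0 -> d
  T1 -> c
  T2 -> b
  T3 -> a
  X4 -> A T1
  X5 -> C S

CYK table (by increasing span):
  T[0,0] 'b' = {T2}  orig:{}
  T[1,1] 'd' = {T0}  orig:{}
  T[2,2] 'd' = {T0}  orig:{}
  T[3,3] 'b' = {T2}  orig:{}
  T[4,4] 'c' = {C,T1}  orig:{C}
  T[0,1] 'bd' = ∅
  T[1,2] 'dd' = ∅
  T[2,3] 'db' = {A}
  T[3,4] 'bc' = ∅
  T[0,2] 'bdd' = ∅
  T[1,3] 'ddb' = ∅
  T[2,4] 'dbc' = {X4}  orig:{}
  T[0,3] 'bddb' = ∅
  T[1,4] 'ddbc' = {A}
  T[0,4] 'bddbc' = {S}

S ∈ T[0,4] ⇒ YES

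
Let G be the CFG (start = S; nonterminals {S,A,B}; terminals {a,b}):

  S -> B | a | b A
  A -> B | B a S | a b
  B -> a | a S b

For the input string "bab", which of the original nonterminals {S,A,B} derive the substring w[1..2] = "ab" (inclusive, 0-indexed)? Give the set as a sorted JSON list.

Convert to CNF:
  S -> T0 X5 | T1 A | a
  A -> B X2 | T0 T1 | T0 X3 | a
  B -> T0 X4 | a
  T0 -> a
  T1 -> b
  X2 -> T0 S
  X3 -> S T1
  X4 -> S T1
  X5 -> S T1

CYK table (by increasing span) — only the sub-triangle for w[1..2]:
  T[1,1] 'a' = {A,B,S,T0}  orig:{A,B,S}
  T[2,2] 'b' = {T1}  orig:{}
  T[1,2] 'ab' = {A,X3,X4,X5}  orig:{A}

Original NTs in T[1,2] deriving "ab": ["A"]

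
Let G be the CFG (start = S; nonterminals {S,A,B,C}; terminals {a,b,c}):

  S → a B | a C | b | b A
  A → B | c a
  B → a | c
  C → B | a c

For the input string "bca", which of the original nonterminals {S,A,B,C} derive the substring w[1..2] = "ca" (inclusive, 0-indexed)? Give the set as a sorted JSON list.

Convert to CNF:
  S -> T1 B | T1 C | T2 A | b
  A -> T0 T1 | a | c
  B -> a | c
  C -> T1 T0 | a | c
  T0 -> c
  T1 -> a
  T2 -> b

Fill CYK table bottom-up — only the sub-triangle for w[1..2]:
  cell(1,1) c: {A,B,C,T0}  orig:{A,B,C}
  cell(2,2) a: {A,B,C,T1}  orig:{A,B,C}
  cell(1,2) ca: {A}

Original NTs in T[1,2] deriving "ca": ["A"]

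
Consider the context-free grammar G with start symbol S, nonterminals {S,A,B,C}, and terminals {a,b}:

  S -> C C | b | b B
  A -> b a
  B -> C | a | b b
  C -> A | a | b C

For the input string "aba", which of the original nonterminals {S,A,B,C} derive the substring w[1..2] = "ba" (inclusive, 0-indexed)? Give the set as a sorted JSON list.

Convert to CNF:
  S -> C C | T0 B | b
  A -> T0 T1
  B -> T0 C | T0 T0 | T0 T1 | a
  C -> T0 C | T0 T1 | a
  T0 -> b
  T1 -> a

CYK table (by increasing span) (cells [i..j] with 1 ≤ i ≤ j ≤ 2 only):
  cell(1,1) b: {S,T0}  orig:{S}
  cell(2,2) a: {B,C,T1}  orig:{B,C}
  cell(1,2) ba: {A,B,C,S}

Original NTs in T[1,2] deriving "ba": ["A", "B", "C", "S"]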